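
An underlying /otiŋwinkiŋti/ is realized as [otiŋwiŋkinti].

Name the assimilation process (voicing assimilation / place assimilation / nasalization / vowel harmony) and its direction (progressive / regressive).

/n/→[ŋ] /ŋ/→[n].
Each target copies a feature from the following segment, so the direction is regressive.

place assimilation, regressive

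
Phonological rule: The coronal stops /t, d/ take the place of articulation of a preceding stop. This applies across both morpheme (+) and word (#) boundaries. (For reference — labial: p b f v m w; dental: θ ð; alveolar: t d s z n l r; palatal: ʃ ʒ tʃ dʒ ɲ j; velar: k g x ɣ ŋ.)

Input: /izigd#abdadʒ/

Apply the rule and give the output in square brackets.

[izigg#abbadʒ]

/d/ after /g/ (velar) → [g]
/d/ after /b/ (labial) → [b]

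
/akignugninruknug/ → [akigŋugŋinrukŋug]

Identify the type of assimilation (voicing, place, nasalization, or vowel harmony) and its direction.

/n/→[ŋ] /n/→[ŋ] /n/→[ŋ].
Each target copies a feature from the preceding segment, so the direction is progressive.

place assimilation, progressive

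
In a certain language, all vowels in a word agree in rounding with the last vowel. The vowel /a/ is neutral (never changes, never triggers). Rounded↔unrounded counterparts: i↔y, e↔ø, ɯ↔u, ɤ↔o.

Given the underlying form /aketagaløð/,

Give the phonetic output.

[akøtagaløð]

/e/ harmonizes with /ø/ ([+round]) → [ø]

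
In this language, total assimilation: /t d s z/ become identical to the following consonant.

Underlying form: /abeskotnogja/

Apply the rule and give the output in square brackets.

/s/ before /k/ → [k] (total assimilation)
/t/ before /n/ → [n] (total assimilation)

[abekkonnogja]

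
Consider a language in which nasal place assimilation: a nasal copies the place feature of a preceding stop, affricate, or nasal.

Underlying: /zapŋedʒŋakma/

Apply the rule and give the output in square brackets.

[zapmedʒɲakŋa]

/ŋ/ after /p/ (labial) → [m]
/ŋ/ after /dʒ/ (palatal) → [ɲ]
/m/ after /k/ (velar) → [ŋ]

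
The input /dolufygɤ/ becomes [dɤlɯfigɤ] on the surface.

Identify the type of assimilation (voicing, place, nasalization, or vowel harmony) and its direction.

/o/→[ɤ] /u/→[ɯ] /y/→[i].
Vowels agree with the last vowel, so the harmony is regressive.

vowel harmony, regressive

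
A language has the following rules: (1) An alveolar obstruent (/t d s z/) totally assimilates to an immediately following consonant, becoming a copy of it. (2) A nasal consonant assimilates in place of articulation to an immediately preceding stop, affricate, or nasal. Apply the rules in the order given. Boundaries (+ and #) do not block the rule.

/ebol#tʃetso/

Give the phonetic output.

Rule 1: /t/ before /s/ → [s] (total assimilation)
After rule 1: ebol#tʃesso
Rule 2: no segment meets the rule's conditions; no change.

[ebol#tʃesso]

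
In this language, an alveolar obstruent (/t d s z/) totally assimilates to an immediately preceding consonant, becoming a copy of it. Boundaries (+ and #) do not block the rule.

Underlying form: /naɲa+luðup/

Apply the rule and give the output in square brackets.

[naɲa+luðup]

no segment meets the rule's conditions; no change.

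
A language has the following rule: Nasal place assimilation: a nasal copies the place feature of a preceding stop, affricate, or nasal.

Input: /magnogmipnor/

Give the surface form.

[magŋogŋipmor]

/n/ after /g/ (velar) → [ŋ]
/m/ after /g/ (velar) → [ŋ]
/n/ after /p/ (labial) → [m]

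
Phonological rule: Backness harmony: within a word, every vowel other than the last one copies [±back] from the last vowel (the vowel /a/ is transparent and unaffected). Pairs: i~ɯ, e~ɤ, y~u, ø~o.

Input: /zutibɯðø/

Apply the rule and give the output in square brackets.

/u/ harmonizes with /ø/ ([-back]) → [y]
/ɯ/ harmonizes with /ø/ ([-back]) → [i]

[zytibiðø]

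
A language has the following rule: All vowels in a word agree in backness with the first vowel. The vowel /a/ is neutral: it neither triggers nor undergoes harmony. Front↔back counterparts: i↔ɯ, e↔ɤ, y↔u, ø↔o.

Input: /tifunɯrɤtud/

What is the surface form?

/u/ harmonizes with /i/ ([-back]) → [y]
/ɯ/ harmonizes with /i/ ([-back]) → [i]
/ɤ/ harmonizes with /i/ ([-back]) → [e]
/u/ harmonizes with /i/ ([-back]) → [y]

[tifyniretyd]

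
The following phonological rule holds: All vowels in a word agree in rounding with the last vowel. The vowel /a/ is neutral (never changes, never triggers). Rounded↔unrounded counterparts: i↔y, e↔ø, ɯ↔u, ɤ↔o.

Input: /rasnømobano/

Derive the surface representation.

[rasnømobano]

no segment meets the rule's conditions; no change.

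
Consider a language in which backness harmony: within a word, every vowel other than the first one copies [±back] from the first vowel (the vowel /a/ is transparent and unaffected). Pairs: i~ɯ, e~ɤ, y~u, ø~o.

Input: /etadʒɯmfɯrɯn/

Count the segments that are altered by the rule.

/ɯ/ harmonizes with /e/ ([-back]) → [i]
/ɯ/ harmonizes with /e/ ([-back]) → [i]
/ɯ/ harmonizes with /e/ ([-back]) → [i]
3 segments change.

3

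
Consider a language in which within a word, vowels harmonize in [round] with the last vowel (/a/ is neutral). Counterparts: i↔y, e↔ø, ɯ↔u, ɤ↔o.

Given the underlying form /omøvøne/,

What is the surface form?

/o/ harmonizes with /e/ ([-round]) → [ɤ]
/ø/ harmonizes with /e/ ([-round]) → [e]
/ø/ harmonizes with /e/ ([-round]) → [e]

[ɤmevene]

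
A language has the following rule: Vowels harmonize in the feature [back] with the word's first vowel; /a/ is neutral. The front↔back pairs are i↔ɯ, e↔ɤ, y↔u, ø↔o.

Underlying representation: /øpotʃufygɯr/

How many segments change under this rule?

/o/ harmonizes with /ø/ ([-back]) → [ø]
/u/ harmonizes with /ø/ ([-back]) → [y]
/ɯ/ harmonizes with /ø/ ([-back]) → [i]
3 segments change.

3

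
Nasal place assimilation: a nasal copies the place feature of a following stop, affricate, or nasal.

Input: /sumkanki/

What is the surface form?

[suŋkaŋki]

/m/ before /k/ (velar) → [ŋ]
/n/ before /k/ (velar) → [ŋ]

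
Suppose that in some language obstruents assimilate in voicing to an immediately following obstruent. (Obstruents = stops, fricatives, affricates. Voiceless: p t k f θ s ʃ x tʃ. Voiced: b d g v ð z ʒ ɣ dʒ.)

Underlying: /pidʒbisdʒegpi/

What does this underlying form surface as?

/s/ before /dʒ/ (voiced) → [z]
/g/ before /p/ (voiceless) → [k]

[pidʒbizdʒekpi]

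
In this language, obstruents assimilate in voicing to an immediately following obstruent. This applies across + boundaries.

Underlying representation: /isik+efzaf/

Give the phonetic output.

/f/ before /z/ (voiced) → [v]

[isik+evzaf]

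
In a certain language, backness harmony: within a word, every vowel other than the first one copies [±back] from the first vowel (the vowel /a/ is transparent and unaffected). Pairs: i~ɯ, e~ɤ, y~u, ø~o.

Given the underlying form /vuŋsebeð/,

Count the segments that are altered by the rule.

/e/ harmonizes with /u/ ([+back]) → [ɤ]
/e/ harmonizes with /u/ ([+back]) → [ɤ]
2 segments change.

2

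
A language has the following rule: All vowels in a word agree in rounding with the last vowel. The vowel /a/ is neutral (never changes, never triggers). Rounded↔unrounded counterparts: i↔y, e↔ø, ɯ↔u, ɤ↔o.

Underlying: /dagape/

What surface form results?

no segment meets the rule's conditions; no change.

[dagape]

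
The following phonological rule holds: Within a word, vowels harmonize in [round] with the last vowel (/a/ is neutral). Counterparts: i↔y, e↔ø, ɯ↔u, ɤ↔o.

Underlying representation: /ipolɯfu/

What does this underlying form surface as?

/i/ harmonizes with /u/ ([+round]) → [y]
/ɯ/ harmonizes with /u/ ([+round]) → [u]

[ypolufu]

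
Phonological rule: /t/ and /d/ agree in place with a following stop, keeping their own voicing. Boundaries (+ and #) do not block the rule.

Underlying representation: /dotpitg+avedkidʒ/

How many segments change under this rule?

/t/ before /p/ (labial) → [p]
/t/ before /g/ (velar) → [k]
/d/ before /k/ (velar) → [g]
3 segments change.

3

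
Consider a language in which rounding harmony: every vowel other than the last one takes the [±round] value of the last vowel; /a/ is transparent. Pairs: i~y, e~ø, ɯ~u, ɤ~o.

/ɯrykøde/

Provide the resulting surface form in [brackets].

/y/ harmonizes with /e/ ([-round]) → [i]
/ø/ harmonizes with /e/ ([-round]) → [e]

[ɯrikede]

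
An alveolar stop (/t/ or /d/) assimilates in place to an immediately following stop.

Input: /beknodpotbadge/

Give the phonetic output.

[beknobpopbagge]

/d/ before /p/ (labial) → [b]
/t/ before /b/ (labial) → [p]
/d/ before /g/ (velar) → [g]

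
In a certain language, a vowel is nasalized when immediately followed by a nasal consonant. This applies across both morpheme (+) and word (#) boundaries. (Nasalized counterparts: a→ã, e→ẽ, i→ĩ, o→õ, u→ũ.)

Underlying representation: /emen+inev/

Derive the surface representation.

[ẽmẽn+ĩnev]

/e/ before nasal /m/ → [ẽ]
/e/ before nasal /n/ → [ẽ]
/i/ before nasal /n/ → [ĩ]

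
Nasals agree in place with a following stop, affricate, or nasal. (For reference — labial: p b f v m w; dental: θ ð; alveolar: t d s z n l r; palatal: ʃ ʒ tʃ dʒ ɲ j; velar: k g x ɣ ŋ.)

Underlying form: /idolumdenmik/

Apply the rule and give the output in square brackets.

[idolundemmik]

/m/ before /d/ (alveolar) → [n]
/n/ before /m/ (labial) → [m]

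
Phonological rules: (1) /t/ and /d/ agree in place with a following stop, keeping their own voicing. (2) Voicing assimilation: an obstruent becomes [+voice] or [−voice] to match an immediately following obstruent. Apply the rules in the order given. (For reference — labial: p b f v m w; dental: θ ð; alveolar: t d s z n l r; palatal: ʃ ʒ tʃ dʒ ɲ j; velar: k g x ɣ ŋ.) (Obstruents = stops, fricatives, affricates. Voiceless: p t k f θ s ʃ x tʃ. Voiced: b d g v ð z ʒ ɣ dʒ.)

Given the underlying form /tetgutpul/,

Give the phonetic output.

Rule 1: /t/ before /g/ (velar) → [k]
Rule 1: /t/ before /p/ (labial) → [p]
After rule 1: tekguppul
Rule 2: /k/ before /g/ (voiced) → [g]

[tegguppul]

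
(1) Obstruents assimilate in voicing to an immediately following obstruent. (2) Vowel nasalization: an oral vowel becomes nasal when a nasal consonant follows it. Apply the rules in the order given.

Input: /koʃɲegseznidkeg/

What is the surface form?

[koʃɲekseznitkeg]

Rule 1: /g/ before /s/ (voiceless) → [k]
Rule 1: /d/ before /k/ (voiceless) → [t]
After rule 1: koʃɲekseznitkeg
Rule 2: no segment meets the rule's conditions; no change.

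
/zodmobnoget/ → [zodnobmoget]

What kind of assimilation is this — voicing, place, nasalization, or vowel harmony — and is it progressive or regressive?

/m/→[n] /n/→[m].
Each target copies a feature from the preceding segment, so the direction is progressive.

place assimilation, progressive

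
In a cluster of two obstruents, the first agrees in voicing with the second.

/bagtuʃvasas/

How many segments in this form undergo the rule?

/g/ before /t/ (voiceless) → [k]
/ʃ/ before /v/ (voiced) → [ʒ]
2 segments change.

2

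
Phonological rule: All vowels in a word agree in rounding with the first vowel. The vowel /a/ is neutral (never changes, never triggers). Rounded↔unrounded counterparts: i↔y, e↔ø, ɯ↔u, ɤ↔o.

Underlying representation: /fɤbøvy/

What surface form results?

/ø/ harmonizes with /ɤ/ ([-round]) → [e]
/y/ harmonizes with /ɤ/ ([-round]) → [i]

[fɤbevi]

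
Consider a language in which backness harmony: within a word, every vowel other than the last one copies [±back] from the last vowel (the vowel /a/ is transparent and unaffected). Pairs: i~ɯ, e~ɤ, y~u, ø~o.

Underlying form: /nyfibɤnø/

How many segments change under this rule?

1

/ɤ/ harmonizes with /ø/ ([-back]) → [e]
1 segment changes.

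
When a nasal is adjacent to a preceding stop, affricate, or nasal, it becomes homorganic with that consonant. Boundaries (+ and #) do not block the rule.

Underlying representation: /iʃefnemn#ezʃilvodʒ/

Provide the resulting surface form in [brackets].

/n/ after /m/ (labial) → [m]

[iʃefnemm#ezʃilvodʒ]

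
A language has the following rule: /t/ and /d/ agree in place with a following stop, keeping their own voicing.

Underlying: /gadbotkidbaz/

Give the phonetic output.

/d/ before /b/ (labial) → [b]
/t/ before /k/ (velar) → [k]
/d/ before /b/ (labial) → [b]

[gabbokkibbaz]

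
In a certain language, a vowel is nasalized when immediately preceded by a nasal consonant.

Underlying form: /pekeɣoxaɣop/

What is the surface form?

[pekeɣoxaɣop]

no segment meets the rule's conditions; no change.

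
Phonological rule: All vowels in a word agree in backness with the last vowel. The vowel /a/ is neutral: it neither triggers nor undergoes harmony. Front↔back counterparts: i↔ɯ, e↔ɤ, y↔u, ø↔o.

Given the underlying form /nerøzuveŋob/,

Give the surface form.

/e/ harmonizes with /o/ ([+back]) → [ɤ]
/ø/ harmonizes with /o/ ([+back]) → [o]
/e/ harmonizes with /o/ ([+back]) → [ɤ]

[nɤrozuvɤŋob]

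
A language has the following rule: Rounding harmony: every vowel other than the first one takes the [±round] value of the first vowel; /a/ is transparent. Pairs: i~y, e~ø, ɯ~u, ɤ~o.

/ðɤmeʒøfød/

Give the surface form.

[ðɤmeʒefed]

/ø/ harmonizes with /ɤ/ ([-round]) → [e]
/ø/ harmonizes with /ɤ/ ([-round]) → [e]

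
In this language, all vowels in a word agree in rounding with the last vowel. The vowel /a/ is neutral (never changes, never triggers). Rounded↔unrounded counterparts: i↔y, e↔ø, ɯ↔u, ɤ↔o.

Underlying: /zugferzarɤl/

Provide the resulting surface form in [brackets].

[zɯgferzarɤl]

/u/ harmonizes with /ɤ/ ([-round]) → [ɯ]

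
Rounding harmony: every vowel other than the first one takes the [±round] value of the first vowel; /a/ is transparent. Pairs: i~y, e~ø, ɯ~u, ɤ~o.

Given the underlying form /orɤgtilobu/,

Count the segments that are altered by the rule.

/ɤ/ harmonizes with /o/ ([+round]) → [o]
/i/ harmonizes with /o/ ([+round]) → [y]
2 segments change.

2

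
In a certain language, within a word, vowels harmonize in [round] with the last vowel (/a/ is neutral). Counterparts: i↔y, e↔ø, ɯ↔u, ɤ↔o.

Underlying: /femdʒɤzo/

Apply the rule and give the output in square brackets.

/e/ harmonizes with /o/ ([+round]) → [ø]
/ɤ/ harmonizes with /o/ ([+round]) → [o]

[fømdʒozo]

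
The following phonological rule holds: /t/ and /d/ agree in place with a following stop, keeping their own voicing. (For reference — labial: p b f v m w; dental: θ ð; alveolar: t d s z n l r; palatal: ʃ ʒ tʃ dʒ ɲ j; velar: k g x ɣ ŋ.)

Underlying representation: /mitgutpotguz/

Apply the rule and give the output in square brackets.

/t/ before /g/ (velar) → [k]
/t/ before /p/ (labial) → [p]
/t/ before /g/ (velar) → [k]

[mikguppokguz]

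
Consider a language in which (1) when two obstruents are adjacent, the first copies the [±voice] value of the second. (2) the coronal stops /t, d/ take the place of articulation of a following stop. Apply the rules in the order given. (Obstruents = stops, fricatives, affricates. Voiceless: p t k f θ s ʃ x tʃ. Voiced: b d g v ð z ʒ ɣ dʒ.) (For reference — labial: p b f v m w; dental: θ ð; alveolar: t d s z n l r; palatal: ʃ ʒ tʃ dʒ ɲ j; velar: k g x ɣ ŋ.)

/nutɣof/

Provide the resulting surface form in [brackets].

[nudɣof]

Rule 1: /t/ before /ɣ/ (voiced) → [d]
After rule 1: nudɣof
Rule 2: no segment meets the rule's conditions; no change.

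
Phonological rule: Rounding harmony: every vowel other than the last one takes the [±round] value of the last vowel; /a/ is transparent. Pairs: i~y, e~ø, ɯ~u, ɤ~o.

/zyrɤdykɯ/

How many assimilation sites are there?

2

/y/ harmonizes with /ɯ/ ([-round]) → [i]
/y/ harmonizes with /ɯ/ ([-round]) → [i]
2 segments change.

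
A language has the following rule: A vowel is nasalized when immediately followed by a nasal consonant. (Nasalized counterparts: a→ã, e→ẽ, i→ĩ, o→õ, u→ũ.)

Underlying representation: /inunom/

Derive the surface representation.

/i/ before nasal /n/ → [ĩ]
/u/ before nasal /n/ → [ũ]
/o/ before nasal /m/ → [õ]

[ĩnũnõm]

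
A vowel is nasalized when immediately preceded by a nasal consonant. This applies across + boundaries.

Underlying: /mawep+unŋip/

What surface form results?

[mãwep+unŋĩp]

/a/ after nasal /m/ → [ã]
/i/ after nasal /ŋ/ → [ĩ]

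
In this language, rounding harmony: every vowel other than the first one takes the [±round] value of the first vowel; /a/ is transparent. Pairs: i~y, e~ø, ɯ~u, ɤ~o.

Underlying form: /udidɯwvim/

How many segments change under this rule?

3

/i/ harmonizes with /u/ ([+round]) → [y]
/ɯ/ harmonizes with /u/ ([+round]) → [u]
/i/ harmonizes with /u/ ([+round]) → [y]
3 segments change.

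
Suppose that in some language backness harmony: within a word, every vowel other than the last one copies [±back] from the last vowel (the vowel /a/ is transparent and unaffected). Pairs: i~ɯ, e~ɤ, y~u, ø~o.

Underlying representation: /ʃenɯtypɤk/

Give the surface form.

/e/ harmonizes with /ɤ/ ([+back]) → [ɤ]
/y/ harmonizes with /ɤ/ ([+back]) → [u]

[ʃɤnɯtupɤk]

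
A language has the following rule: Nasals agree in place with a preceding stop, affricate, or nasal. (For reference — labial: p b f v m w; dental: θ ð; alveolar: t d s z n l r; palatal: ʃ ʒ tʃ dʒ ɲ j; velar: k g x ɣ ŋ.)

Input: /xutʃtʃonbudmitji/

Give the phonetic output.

[xutʃtʃonbudnitji]

/m/ after /d/ (alveolar) → [n]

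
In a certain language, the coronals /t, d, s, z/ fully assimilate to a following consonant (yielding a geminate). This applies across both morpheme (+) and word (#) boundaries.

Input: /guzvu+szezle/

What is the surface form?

/z/ before /v/ → [v] (total assimilation)
/s/ before /z/ → [z] (total assimilation)
/z/ before /l/ → [l] (total assimilation)

[guvvu+zzelle]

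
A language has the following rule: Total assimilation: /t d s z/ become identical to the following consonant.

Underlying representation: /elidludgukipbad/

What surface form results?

/d/ before /l/ → [l] (total assimilation)
/d/ before /g/ → [g] (total assimilation)

[elilluggukipbad]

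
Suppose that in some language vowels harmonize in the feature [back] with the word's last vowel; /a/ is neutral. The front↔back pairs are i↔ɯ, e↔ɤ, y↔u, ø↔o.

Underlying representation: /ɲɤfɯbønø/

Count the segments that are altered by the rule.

2

/ɤ/ harmonizes with /ø/ ([-back]) → [e]
/ɯ/ harmonizes with /ø/ ([-back]) → [i]
2 segments change.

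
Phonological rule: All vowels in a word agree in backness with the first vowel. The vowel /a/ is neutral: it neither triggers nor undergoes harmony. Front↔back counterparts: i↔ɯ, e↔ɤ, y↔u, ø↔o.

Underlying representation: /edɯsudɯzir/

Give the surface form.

/ɯ/ harmonizes with /e/ ([-back]) → [i]
/u/ harmonizes with /e/ ([-back]) → [y]
/ɯ/ harmonizes with /e/ ([-back]) → [i]

[edisydizir]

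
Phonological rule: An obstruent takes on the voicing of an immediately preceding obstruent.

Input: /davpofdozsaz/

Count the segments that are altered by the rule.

/p/ after /v/ (voiced) → [b]
/d/ after /f/ (voiceless) → [t]
/s/ after /z/ (voiced) → [z]
3 segments change.

3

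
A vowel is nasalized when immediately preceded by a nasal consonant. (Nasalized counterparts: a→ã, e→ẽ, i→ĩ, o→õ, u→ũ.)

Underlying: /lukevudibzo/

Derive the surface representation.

no segment meets the rule's conditions; no change.

[lukevudibzo]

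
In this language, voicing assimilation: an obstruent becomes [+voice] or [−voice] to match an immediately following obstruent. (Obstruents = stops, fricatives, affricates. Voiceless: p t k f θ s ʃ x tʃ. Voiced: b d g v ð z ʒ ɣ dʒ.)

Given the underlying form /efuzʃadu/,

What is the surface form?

/z/ before /ʃ/ (voiceless) → [s]

[efusʃadu]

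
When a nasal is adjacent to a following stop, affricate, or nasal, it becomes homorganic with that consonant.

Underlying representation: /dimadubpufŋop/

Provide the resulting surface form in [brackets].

[dimadubpufŋop]

no segment meets the rule's conditions; no change.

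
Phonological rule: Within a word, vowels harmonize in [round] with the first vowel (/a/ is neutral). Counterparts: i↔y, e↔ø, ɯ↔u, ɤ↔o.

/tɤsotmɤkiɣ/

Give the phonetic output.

/o/ harmonizes with /ɤ/ ([-round]) → [ɤ]

[tɤsɤtmɤkiɣ]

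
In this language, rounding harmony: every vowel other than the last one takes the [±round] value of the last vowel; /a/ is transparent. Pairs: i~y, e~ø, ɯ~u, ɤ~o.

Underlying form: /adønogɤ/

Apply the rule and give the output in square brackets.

/ø/ harmonizes with /ɤ/ ([-round]) → [e]
/o/ harmonizes with /ɤ/ ([-round]) → [ɤ]

[adenɤgɤ]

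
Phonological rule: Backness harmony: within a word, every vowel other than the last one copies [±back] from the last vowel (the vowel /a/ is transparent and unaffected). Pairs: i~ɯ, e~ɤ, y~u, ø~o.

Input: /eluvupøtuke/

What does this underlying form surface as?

[elyvypøtyke]

/u/ harmonizes with /e/ ([-back]) → [y]
/u/ harmonizes with /e/ ([-back]) → [y]
/u/ harmonizes with /e/ ([-back]) → [y]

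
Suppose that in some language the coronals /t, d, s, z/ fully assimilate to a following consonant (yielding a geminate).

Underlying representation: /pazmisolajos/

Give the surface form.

[pammisolajos]

/z/ before /m/ → [m] (total assimilation)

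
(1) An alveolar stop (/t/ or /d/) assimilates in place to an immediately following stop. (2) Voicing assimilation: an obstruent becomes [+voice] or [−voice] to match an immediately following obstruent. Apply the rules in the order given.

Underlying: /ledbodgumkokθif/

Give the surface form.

[lebboggumkokθif]

Rule 1: /d/ before /b/ (labial) → [b]
Rule 1: /d/ before /g/ (velar) → [g]
After rule 1: lebboggumkokθif
Rule 2: no segment meets the rule's conditions; no change.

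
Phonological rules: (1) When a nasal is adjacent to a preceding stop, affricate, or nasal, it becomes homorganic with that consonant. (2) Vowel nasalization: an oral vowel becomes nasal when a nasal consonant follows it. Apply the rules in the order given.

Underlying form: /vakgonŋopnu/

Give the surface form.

[vakgõnnopmu]

Rule 1: /ŋ/ after /n/ (alveolar) → [n]
Rule 1: /n/ after /p/ (labial) → [m]
After rule 1: vakgonnopmu
Rule 2: /o/ before nasal /n/ → [õ]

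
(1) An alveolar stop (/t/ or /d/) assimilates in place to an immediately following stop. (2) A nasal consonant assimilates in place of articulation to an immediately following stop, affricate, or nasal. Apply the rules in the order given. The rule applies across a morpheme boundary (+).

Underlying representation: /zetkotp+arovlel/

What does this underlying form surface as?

Rule 1: /t/ before /k/ (velar) → [k]
Rule 1: /t/ before /p/ (labial) → [p]
After rule 1: zekkopp+arovlel
Rule 2: no segment meets the rule's conditions; no change.

[zekkopp+arovlel]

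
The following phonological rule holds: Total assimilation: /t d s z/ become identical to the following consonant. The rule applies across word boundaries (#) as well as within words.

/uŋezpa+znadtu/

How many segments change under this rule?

/z/ before /p/ → [p] (total assimilation)
/z/ before /n/ → [n] (total assimilation)
/d/ before /t/ → [t] (total assimilation)
3 segments change.

3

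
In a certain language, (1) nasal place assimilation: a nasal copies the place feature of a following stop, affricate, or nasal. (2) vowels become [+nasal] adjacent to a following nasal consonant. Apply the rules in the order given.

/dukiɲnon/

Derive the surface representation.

[dukĩnnõn]

Rule 1: /ɲ/ before /n/ (alveolar) → [n]
After rule 1: dukinnon
Rule 2: /i/ before nasal /n/ → [ĩ]
Rule 2: /o/ before nasal /n/ → [õ]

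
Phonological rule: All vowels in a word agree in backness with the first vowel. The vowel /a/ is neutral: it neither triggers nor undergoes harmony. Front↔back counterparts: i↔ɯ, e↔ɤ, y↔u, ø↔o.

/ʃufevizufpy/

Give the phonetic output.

/e/ harmonizes with /u/ ([+back]) → [ɤ]
/i/ harmonizes with /u/ ([+back]) → [ɯ]
/y/ harmonizes with /u/ ([+back]) → [u]

[ʃufɤvɯzufpu]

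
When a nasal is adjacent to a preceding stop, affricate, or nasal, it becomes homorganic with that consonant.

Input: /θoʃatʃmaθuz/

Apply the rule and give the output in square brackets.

[θoʃatʃɲaθuz]

/m/ after /tʃ/ (palatal) → [ɲ]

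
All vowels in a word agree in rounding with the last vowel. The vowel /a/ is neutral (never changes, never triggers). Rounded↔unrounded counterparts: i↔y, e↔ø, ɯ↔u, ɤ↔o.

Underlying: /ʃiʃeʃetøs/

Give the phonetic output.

/i/ harmonizes with /ø/ ([+round]) → [y]
/e/ harmonizes with /ø/ ([+round]) → [ø]
/e/ harmonizes with /ø/ ([+round]) → [ø]

[ʃyʃøʃøtøs]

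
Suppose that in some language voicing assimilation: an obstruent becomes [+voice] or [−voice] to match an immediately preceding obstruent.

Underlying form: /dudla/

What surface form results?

[dudla]

no segment meets the rule's conditions; no change.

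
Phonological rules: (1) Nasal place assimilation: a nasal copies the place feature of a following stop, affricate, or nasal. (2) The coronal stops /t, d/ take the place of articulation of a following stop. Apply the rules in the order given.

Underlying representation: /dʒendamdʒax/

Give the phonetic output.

[dʒendaɲdʒax]

Rule 1: /m/ before /dʒ/ (palatal) → [ɲ]
After rule 1: dʒendaɲdʒax
Rule 2: no segment meets the rule's conditions; no change.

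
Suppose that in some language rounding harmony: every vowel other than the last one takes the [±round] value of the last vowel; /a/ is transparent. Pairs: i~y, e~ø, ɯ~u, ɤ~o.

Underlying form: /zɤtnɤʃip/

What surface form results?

[zɤtnɤʃip]

no segment meets the rule's conditions; no change.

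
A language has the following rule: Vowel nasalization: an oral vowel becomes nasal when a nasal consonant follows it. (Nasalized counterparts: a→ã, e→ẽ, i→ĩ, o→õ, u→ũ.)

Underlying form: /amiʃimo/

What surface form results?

/a/ before nasal /m/ → [ã]
/i/ before nasal /m/ → [ĩ]

[ãmiʃĩmo]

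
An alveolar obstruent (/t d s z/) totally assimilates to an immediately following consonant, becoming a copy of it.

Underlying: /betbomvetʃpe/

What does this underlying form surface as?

[bebbomvetʃpe]

/t/ before /b/ → [b] (total assimilation)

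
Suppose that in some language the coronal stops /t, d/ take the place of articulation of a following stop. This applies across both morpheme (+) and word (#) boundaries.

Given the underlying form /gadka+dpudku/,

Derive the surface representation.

[gagka+bpugku]

/d/ before /k/ (velar) → [g]
/d/ before /p/ (labial) → [b]
/d/ before /k/ (velar) → [g]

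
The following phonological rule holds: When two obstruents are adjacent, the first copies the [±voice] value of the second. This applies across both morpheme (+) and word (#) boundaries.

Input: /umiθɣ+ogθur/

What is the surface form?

[umiðɣ+okθur]

/θ/ before /ɣ/ (voiced) → [ð]
/g/ before /θ/ (voiceless) → [k]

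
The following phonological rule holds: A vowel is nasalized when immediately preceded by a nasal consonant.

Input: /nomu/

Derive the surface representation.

/o/ after nasal /n/ → [õ]
/u/ after nasal /m/ → [ũ]

[nõmũ]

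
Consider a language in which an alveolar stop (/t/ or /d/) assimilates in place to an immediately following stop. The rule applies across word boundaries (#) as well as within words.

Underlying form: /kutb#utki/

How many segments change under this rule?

2

/t/ before /b/ (labial) → [p]
/t/ before /k/ (velar) → [k]
2 segments change.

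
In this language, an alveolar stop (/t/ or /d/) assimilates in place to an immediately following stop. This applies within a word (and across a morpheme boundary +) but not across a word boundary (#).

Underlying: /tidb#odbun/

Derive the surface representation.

/d/ before /b/ (labial) → [b]
/d/ before /b/ (labial) → [b]

[tibb#obbun]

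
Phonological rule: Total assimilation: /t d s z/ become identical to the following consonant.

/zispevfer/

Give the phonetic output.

/s/ before /p/ → [p] (total assimilation)

[zippevfer]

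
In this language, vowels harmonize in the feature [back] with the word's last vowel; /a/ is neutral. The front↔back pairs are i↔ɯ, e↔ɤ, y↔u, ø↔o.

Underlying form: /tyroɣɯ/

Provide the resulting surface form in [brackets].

[turoɣɯ]

/y/ harmonizes with /ɯ/ ([+back]) → [u]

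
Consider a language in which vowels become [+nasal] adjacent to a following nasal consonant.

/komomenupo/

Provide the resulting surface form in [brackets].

/o/ before nasal /m/ → [õ]
/o/ before nasal /m/ → [õ]
/e/ before nasal /n/ → [ẽ]

[kõmõmẽnupo]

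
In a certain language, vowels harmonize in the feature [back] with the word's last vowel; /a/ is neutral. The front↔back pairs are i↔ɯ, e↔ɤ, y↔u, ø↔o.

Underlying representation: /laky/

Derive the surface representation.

no segment meets the rule's conditions; no change.

[laky]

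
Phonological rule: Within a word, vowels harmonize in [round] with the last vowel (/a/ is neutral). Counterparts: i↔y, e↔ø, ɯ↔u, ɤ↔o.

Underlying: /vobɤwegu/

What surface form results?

/ɤ/ harmonizes with /u/ ([+round]) → [o]
/e/ harmonizes with /u/ ([+round]) → [ø]

[vobowøgu]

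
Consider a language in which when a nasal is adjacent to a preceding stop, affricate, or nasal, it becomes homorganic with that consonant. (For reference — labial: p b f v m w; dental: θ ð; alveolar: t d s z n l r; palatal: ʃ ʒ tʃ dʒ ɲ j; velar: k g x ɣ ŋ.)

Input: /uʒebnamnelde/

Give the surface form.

/n/ after /b/ (labial) → [m]
/n/ after /m/ (labial) → [m]

[uʒebmammelde]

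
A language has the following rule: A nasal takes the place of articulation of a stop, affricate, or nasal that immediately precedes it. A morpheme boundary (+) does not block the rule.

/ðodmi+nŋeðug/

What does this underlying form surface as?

[ðodni+nneðug]

/m/ after /d/ (alveolar) → [n]
/ŋ/ after /n/ (alveolar) → [n]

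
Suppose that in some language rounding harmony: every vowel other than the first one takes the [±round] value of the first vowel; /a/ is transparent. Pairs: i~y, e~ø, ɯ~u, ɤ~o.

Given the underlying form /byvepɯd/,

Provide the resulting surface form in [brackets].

/e/ harmonizes with /y/ ([+round]) → [ø]
/ɯ/ harmonizes with /y/ ([+round]) → [u]

[byvøpud]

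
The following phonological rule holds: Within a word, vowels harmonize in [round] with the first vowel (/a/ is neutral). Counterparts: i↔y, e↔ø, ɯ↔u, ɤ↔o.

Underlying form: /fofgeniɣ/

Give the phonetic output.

[fofgønyɣ]

/e/ harmonizes with /o/ ([+round]) → [ø]
/i/ harmonizes with /o/ ([+round]) → [y]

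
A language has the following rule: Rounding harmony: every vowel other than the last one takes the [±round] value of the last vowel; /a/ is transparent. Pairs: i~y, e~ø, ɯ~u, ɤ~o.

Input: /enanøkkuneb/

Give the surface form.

[enanekkɯneb]

/ø/ harmonizes with /e/ ([-round]) → [e]
/u/ harmonizes with /e/ ([-round]) → [ɯ]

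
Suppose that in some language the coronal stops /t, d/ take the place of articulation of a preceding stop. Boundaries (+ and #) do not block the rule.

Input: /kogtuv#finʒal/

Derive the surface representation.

/t/ after /g/ (velar) → [k]

[kogkuv#finʒal]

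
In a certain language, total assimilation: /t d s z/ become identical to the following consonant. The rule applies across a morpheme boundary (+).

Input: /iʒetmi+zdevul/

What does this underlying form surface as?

/t/ before /m/ → [m] (total assimilation)
/z/ before /d/ → [d] (total assimilation)

[iʒemmi+ddevul]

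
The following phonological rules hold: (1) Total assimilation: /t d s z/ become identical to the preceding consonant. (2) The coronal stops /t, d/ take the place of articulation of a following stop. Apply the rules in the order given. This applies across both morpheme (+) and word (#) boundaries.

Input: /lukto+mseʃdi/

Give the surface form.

Rule 1: /t/ after /k/ → [k] (total assimilation)
Rule 1: /s/ after /m/ → [m] (total assimilation)
Rule 1: /d/ after /ʃ/ → [ʃ] (total assimilation)
After rule 1: lukko+mmeʃʃi
Rule 2: no segment meets the rule's conditions; no change.

[lukko+mmeʃʃi]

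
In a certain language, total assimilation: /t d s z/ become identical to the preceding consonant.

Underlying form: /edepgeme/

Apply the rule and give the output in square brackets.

[edepgeme]

no segment meets the rule's conditions; no change.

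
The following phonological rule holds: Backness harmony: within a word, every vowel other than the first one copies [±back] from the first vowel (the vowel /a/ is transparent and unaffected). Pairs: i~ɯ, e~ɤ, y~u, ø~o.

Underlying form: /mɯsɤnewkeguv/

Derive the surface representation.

[mɯsɤnɤwkɤguv]

/e/ harmonizes with /ɯ/ ([+back]) → [ɤ]
/e/ harmonizes with /ɯ/ ([+back]) → [ɤ]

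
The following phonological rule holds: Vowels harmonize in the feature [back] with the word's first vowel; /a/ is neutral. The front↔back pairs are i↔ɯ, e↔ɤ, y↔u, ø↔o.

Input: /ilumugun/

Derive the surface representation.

/u/ harmonizes with /i/ ([-back]) → [y]
/u/ harmonizes with /i/ ([-back]) → [y]
/u/ harmonizes with /i/ ([-back]) → [y]

[ilymygyn]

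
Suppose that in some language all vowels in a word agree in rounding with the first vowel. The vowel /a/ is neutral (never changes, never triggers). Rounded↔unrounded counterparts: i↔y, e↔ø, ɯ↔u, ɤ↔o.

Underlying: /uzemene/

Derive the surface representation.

[uzømønø]

/e/ harmonizes with /u/ ([+round]) → [ø]
/e/ harmonizes with /u/ ([+round]) → [ø]
/e/ harmonizes with /u/ ([+round]) → [ø]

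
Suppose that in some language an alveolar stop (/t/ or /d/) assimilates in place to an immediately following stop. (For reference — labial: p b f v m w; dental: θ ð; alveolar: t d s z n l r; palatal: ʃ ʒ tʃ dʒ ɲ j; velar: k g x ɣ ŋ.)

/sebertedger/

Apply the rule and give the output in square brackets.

/d/ before /g/ (velar) → [g]

[sebertegger]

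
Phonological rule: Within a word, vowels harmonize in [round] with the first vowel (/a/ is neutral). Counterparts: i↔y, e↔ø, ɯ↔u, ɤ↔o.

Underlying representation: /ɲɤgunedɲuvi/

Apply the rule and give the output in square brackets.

/u/ harmonizes with /ɤ/ ([-round]) → [ɯ]
/u/ harmonizes with /ɤ/ ([-round]) → [ɯ]

[ɲɤgɯnedɲɯvi]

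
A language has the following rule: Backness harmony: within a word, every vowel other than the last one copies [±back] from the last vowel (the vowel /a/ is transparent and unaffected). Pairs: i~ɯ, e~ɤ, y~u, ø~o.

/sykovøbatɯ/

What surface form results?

/y/ harmonizes with /ɯ/ ([+back]) → [u]
/ø/ harmonizes with /ɯ/ ([+back]) → [o]

[sukovobatɯ]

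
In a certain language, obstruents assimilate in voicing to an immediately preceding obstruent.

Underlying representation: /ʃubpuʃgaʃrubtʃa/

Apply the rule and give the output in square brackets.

/p/ after /b/ (voiced) → [b]
/g/ after /ʃ/ (voiceless) → [k]
/tʃ/ after /b/ (voiced) → [dʒ]

[ʃubbuʃkaʃrubdʒa]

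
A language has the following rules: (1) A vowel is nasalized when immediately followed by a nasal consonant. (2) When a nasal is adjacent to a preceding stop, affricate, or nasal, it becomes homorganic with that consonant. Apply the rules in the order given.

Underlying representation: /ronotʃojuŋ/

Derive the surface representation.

Rule 1: /o/ before nasal /n/ → [õ]
Rule 1: /u/ before nasal /ŋ/ → [ũ]
After rule 1: rõnotʃojũŋ
Rule 2: no segment meets the rule's conditions; no change.

[rõnotʃojũŋ]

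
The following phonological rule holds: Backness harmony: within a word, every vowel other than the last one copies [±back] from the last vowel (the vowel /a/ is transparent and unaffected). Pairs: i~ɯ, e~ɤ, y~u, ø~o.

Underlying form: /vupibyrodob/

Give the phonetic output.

[vupɯburodob]

/i/ harmonizes with /o/ ([+back]) → [ɯ]
/y/ harmonizes with /o/ ([+back]) → [u]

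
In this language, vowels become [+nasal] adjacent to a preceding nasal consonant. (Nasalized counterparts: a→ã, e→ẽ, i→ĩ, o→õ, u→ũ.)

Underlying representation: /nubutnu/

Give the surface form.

/u/ after nasal /n/ → [ũ]
/u/ after nasal /n/ → [ũ]

[nũbutnũ]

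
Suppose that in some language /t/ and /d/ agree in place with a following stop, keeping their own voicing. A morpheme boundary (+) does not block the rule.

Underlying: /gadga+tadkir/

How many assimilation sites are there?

2

/d/ before /g/ (velar) → [g]
/d/ before /k/ (velar) → [g]
2 segments change.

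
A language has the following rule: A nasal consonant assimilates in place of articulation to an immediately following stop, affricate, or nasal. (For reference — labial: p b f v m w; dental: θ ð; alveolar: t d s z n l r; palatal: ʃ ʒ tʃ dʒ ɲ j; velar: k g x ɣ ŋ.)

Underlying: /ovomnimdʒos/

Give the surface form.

/m/ before /n/ (alveolar) → [n]
/m/ before /dʒ/ (palatal) → [ɲ]

[ovonniɲdʒos]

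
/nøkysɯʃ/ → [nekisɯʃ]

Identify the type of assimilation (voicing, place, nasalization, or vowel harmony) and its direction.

/ø/→[e] /y/→[i].
Vowels agree with the last vowel, so the harmony is regressive.

vowel harmony, regressive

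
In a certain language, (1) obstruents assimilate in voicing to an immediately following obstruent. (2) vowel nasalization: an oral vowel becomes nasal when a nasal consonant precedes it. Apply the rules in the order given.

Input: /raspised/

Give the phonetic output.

[raspised]

Rule 1: no segment meets the rule's conditions; no change.
After rule 1: raspised
Rule 2: no segment meets the rule's conditions; no change.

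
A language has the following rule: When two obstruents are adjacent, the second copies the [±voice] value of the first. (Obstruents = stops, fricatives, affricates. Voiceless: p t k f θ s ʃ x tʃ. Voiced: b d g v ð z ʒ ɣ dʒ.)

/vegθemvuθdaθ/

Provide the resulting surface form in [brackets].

/θ/ after /g/ (voiced) → [ð]
/d/ after /θ/ (voiceless) → [t]

[vegðemvuθtaθ]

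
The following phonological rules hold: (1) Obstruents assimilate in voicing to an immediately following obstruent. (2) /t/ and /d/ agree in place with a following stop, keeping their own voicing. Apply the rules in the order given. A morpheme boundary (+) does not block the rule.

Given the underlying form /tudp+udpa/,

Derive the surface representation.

Rule 1: /d/ before /p/ (voiceless) → [t]
Rule 1: /d/ before /p/ (voiceless) → [t]
After rule 1: tutp+utpa
Rule 2: /t/ before /p/ (labial) → [p]
Rule 2: /t/ before /p/ (labial) → [p]

[tupp+uppa]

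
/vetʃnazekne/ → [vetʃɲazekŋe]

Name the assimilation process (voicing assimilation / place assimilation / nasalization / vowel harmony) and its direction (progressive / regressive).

place assimilation, progressive

/n/→[ɲ] /n/→[ŋ].
Each target copies a feature from the preceding segment, so the direction is progressive.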